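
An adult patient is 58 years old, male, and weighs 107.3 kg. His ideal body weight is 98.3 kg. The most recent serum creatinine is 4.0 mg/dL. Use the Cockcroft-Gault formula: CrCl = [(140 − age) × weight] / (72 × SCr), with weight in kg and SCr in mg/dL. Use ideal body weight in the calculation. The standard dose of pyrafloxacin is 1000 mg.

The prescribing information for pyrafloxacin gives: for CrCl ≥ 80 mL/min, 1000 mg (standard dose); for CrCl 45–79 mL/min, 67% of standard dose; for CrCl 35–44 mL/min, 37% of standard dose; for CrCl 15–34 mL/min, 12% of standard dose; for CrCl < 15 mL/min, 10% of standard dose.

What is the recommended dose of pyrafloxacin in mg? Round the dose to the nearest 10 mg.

CrCl = (140 − 58) × 98.3 / (72 × 4) = 8060.6 / 288.00 ≈ 28.0 mL/min
CrCl ≈ 28 mL/min → bracket 15–34 mL/min.
12% of 1000 mg = 120 mg

120 mg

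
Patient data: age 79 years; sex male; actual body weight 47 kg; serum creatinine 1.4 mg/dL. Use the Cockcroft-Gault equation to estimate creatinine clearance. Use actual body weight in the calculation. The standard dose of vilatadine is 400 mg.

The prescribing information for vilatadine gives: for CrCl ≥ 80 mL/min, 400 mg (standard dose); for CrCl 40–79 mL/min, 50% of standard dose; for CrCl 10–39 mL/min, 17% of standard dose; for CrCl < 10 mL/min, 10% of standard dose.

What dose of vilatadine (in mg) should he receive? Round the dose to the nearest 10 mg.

70 mg

CrCl = (140 − 79) × 47 / (72 × 1.4) = 2867.0 / 100.80 ≈ 28.4 mL/min
CrCl ≈ 28 mL/min → bracket 10–39 mL/min.
17% of 400 mg = 68 mg → 70 mg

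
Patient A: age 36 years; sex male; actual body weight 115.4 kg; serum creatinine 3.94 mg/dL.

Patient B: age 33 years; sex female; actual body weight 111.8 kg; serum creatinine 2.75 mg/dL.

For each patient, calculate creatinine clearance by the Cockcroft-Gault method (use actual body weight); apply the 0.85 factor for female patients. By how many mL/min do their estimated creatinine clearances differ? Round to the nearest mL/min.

9 mL/min

Patient A: CrCl = (140 − 36) × 115.4 / (72 × 3.94) = 12001.6 / 283.68 ≈ 42.3 mL/min
Patient B: CrCl = (140 − 33) × 111.8 / (72 × 2.75) × 0.85 = 11962.6 / 198.00 × 0.85 ≈ 51.4 mL/min
|42.3 − 51.4| = 9.1 mL/min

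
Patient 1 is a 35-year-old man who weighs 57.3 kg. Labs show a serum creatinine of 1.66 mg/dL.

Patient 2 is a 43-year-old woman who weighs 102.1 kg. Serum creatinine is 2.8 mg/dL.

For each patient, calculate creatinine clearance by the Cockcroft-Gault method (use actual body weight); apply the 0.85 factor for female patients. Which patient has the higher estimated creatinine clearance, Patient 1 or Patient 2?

Patient 1: CrCl = (140 − 35) × 57.3 / (72 × 1.66) = 6016.5 / 119.52 ≈ 50.3 mL/min
Patient 2: CrCl = (140 − 43) × 102.1 / (72 × 2.8) × 0.85 = 9903.7 / 201.60 × 0.85 ≈ 41.8 mL/min
50.3 vs 41.8 mL/min → Patient 1 is higher.

Patient 1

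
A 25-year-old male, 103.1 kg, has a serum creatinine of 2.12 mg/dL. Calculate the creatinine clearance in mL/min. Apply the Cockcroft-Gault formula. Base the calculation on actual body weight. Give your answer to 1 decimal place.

CrCl = (140 − 25) × 103.1 / (72 × 2.12) = 11856.5 / 152.64 ≈ 77.7 mL/min

77.7 mL/min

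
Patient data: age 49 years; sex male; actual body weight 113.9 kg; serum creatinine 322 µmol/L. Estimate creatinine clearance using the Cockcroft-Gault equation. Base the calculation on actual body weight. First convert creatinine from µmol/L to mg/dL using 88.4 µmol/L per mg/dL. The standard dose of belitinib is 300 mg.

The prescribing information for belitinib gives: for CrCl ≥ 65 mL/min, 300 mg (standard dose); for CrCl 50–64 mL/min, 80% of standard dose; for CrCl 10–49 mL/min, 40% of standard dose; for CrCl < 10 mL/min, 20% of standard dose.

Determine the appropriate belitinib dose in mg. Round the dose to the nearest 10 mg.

120 mg

SCr = 322 / 88.4 = 3.643 mg/dL
CrCl = (140 − 49) × 113.9 / (72 × 3.643) = 10364.9 / 262.30 ≈ 39.5 mL/min
CrCl ≈ 40 mL/min → bracket 10–49 mL/min.
40% of 300 mg = 120 mg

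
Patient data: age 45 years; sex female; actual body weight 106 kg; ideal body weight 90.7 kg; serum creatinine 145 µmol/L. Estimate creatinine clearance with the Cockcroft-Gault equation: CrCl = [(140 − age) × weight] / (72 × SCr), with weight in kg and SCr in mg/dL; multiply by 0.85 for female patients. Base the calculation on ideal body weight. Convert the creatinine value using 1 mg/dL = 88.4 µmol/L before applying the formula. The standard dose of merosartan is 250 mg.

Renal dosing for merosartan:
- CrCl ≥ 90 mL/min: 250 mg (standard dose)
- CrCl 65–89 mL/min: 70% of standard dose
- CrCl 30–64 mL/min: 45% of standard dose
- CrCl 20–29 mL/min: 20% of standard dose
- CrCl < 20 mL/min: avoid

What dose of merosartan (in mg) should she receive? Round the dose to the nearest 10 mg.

110 mg

SCr = 145 / 88.4 = 1.64 mg/dL
CrCl = (140 − 45) × 90.7 / (72 × 1.64) × 0.85 = 8616.5 / 118.08 × 0.85 ≈ 62.0 mL/min
CrCl ≈ 62 mL/min → bracket 30–64 mL/min.
45% of 250 mg = 112.5 mg → 110 mg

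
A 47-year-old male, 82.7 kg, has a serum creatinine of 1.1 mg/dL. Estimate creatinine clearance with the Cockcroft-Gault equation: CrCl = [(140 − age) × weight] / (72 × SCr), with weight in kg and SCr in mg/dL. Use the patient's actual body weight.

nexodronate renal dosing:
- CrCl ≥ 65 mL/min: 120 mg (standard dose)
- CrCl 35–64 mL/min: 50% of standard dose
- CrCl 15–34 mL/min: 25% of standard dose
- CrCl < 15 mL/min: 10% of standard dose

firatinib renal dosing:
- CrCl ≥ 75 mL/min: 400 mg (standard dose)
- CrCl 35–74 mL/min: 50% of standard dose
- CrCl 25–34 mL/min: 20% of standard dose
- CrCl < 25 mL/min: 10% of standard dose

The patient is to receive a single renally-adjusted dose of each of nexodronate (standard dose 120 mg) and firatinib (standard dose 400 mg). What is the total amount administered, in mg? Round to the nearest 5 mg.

CrCl = (140 − 47) × 82.7 / (72 × 1.1) = 7691.1 / 79.20 ≈ 97.1 mL/min
CrCl ≈ 97 mL/min.
nexodronate: ≥ 65 mL/min → 100% of 120 mg = 120 mg.
firatinib: ≥ 75 mL/min → 100% of 400 mg = 400 mg.
Total = 120 + 400 = 520 mg.

520 mg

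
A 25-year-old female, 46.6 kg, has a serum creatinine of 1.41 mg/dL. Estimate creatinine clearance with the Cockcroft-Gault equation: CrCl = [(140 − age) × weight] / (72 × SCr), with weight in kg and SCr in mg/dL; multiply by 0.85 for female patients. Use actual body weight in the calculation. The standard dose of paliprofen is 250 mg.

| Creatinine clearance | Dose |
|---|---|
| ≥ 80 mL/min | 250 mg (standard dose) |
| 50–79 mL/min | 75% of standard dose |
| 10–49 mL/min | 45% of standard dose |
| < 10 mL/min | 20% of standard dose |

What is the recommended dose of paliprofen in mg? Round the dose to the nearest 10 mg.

110 mg

CrCl = (140 − 25) × 46.6 / (72 × 1.41) × 0.85 = 5359.0 / 101.52 × 0.85 ≈ 44.9 mL/min
CrCl ≈ 45 mL/min → bracket 10–49 mL/min.
45% of 250 mg = 112.5 mg → 110 mg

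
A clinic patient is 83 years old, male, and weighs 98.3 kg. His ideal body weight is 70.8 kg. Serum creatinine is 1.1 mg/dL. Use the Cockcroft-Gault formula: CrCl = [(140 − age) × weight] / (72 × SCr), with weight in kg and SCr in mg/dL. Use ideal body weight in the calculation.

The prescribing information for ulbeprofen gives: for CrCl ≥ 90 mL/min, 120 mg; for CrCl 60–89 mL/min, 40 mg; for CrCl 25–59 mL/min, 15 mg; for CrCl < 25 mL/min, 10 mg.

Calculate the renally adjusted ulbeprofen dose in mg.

CrCl = (140 − 83) × 70.8 / (72 × 1.1) = 4035.6 / 79.20 ≈ 51.0 mL/min
CrCl ≈ 51 mL/min → bracket 25–59 mL/min.
Dose for this bracket: 15 mg.

15 mg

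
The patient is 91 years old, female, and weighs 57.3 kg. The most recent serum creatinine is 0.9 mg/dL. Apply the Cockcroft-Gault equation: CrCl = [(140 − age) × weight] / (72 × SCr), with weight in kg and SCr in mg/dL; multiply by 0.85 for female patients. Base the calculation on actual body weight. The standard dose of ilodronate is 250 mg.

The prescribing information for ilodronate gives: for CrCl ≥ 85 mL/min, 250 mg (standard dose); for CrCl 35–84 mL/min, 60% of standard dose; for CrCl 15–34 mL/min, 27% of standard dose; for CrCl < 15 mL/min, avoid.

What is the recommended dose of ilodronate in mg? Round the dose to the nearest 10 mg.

CrCl = (140 − 91) × 57.3 / (72 × 0.9) × 0.85 = 2807.7 / 64.80 × 0.85 ≈ 36.8 mL/min
CrCl ≈ 37 mL/min → bracket 35–84 mL/min.
60% of 250 mg = 150 mg

150 mg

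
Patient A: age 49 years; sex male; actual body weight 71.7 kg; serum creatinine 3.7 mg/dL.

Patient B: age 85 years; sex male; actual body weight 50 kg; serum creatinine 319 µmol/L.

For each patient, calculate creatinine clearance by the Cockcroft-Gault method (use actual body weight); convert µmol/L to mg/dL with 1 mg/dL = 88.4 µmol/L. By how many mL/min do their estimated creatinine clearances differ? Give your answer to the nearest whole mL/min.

14 mL/min

Patient A: CrCl = (140 − 49) × 71.7 / (72 × 3.7) = 6524.7 / 266.40 ≈ 24.5 mL/min
Patient B: SCr = 319 / 88.4 = 3.609 mg/dL
Patient B: CrCl = (140 − 85) × 50 / (72 × 3.609) = 2750.0 / 259.85 ≈ 10.6 mL/min
|24.5 − 10.6| = 13.9 mL/min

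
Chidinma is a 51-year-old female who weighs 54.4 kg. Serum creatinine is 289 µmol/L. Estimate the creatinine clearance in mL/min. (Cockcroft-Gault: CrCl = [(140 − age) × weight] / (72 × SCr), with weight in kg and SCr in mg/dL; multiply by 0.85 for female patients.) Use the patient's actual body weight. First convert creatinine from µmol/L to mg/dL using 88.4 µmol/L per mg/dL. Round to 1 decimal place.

SCr = 289 / 88.4 = 3.269 mg/dL
CrCl = (140 − 51) × 54.4 / (72 × 3.269) × 0.85 = 4841.6 / 235.37 × 0.85 ≈ 17.5 mL/min

17.5 mL/min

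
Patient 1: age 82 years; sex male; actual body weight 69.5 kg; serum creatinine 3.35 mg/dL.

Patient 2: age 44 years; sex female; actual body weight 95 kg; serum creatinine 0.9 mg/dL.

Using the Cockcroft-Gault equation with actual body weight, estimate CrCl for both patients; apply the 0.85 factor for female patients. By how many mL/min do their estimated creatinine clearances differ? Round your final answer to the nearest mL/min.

Patient 1: CrCl = (140 − 82) × 69.5 / (72 × 3.35) = 4031.0 / 241.20 ≈ 16.7 mL/min
Patient 2: CrCl = (140 − 44) × 95 / (72 × 0.9) × 0.85 = 9120.0 / 64.80 × 0.85 ≈ 119.6 mL/min
|16.7 − 119.6| = 102.9 mL/min

103 mL/min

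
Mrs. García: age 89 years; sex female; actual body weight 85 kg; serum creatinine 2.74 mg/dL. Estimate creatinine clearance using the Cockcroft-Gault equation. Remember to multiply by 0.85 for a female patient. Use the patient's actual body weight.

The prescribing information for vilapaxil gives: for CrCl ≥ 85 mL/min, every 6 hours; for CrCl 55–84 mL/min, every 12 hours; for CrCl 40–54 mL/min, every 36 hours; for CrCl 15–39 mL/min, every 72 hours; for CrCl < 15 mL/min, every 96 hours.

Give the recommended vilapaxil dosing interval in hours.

every 72 hours

CrCl = (140 − 89) × 85 / (72 × 2.74) × 0.85 = 4335.0 / 197.28 × 0.85 ≈ 18.7 mL/min
CrCl ≈ 19 mL/min → bracket 15–39 mL/min → every 72 hours.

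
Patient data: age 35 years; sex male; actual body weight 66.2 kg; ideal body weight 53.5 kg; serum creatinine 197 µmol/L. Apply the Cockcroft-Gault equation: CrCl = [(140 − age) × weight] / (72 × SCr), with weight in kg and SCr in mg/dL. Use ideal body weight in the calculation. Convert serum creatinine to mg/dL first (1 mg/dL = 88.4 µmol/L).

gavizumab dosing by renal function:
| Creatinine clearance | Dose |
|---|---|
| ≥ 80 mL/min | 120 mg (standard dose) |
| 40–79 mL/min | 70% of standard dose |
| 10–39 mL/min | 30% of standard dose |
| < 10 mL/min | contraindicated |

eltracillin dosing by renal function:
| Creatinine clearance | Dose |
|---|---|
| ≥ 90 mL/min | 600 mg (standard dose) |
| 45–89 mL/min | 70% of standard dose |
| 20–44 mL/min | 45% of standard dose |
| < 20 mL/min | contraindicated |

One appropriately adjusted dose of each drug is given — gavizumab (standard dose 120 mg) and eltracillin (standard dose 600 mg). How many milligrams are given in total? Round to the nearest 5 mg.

305 mg

SCr = 197 / 88.4 = 2.229 mg/dL
CrCl = (140 − 35) × 53.5 / (72 × 2.229) = 5617.5 / 160.49 ≈ 35.0 mL/min
CrCl ≈ 35 mL/min.
gavizumab: 10–39 mL/min → 30% of 120 mg = 36 mg.
eltracillin: 20–44 mL/min → 45% of 600 mg = 270 mg.
Total = 36 + 270 = 306 mg.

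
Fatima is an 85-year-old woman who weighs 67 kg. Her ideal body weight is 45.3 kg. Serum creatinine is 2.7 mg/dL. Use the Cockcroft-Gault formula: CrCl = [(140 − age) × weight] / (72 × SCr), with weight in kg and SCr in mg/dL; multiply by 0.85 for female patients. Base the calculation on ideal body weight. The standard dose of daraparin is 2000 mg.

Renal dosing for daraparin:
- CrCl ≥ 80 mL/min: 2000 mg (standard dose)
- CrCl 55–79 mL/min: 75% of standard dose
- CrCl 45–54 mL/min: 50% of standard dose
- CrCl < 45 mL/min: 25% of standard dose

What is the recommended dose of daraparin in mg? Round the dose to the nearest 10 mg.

500 mg

CrCl = (140 − 85) × 45.3 / (72 × 2.7) × 0.85 = 2491.5 / 194.40 × 0.85 ≈ 10.9 mL/min
CrCl ≈ 11 mL/min → bracket < 45 mL/min.
25% of 2000 mg = 500 mg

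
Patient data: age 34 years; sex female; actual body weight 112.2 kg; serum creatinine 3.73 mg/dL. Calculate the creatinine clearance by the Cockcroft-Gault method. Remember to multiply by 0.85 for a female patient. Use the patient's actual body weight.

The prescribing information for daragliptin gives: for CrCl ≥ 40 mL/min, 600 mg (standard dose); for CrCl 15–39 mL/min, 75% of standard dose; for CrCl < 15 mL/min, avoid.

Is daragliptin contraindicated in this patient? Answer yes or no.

CrCl = (140 − 34) × 112.2 / (72 × 3.73) × 0.85 = 11893.2 / 268.56 × 0.85 ≈ 37.6 mL/min
CrCl ≈ 38 mL/min, which is ≥ 15 mL/min.

no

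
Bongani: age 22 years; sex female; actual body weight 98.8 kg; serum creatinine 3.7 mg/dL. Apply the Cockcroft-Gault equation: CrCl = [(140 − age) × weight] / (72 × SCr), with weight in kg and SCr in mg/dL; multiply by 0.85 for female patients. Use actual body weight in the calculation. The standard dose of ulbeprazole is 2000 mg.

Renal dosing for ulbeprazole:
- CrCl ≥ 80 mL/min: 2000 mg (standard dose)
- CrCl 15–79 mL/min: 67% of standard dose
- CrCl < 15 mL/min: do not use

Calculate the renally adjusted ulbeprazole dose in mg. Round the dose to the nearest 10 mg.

CrCl = (140 − 22) × 98.8 / (72 × 3.7) × 0.85 = 11658.4 / 266.40 × 0.85 ≈ 37.2 mL/min
CrCl ≈ 37 mL/min → bracket 15–79 mL/min.
67% of 2000 mg = 1340 mg

1340 mg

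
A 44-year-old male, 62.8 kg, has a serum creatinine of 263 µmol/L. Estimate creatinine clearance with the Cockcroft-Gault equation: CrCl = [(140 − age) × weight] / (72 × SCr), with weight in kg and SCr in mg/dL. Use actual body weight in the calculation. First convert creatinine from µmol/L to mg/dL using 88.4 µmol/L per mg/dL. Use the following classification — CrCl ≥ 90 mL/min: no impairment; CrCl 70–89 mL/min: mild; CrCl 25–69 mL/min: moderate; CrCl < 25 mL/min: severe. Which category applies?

moderate

SCr = 263 / 88.4 = 2.975 mg/dL
CrCl = (140 − 44) × 62.8 / (72 × 2.975) = 6028.8 / 214.20 ≈ 28.1 mL/min
28 mL/min falls in the 'moderate' range.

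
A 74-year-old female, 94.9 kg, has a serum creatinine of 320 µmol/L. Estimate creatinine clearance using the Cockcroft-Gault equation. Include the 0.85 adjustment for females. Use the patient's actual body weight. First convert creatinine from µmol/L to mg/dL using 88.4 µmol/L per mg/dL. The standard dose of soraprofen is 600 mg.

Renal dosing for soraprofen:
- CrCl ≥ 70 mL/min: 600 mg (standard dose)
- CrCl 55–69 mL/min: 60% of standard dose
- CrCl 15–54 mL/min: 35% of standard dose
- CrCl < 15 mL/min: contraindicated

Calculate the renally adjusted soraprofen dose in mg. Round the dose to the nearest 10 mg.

SCr = 320 / 88.4 = 3.62 mg/dL
CrCl = (140 − 74) × 94.9 / (72 × 3.62) × 0.85 = 6263.4 / 260.64 × 0.85 ≈ 20.4 mL/min
CrCl ≈ 20 mL/min → bracket 15–54 mL/min.
35% of 600 mg = 210 mg

210 mg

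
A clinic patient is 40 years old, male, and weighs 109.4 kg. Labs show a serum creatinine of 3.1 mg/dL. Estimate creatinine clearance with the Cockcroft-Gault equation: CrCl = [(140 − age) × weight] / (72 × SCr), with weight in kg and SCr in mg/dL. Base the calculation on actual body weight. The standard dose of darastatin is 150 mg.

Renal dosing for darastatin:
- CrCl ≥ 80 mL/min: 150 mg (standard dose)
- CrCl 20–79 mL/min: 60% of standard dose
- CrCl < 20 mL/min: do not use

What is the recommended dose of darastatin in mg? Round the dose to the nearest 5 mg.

90 mg

CrCl = (140 − 40) × 109.4 / (72 × 3.1) = 10940.0 / 223.20 ≈ 49.0 mL/min
CrCl ≈ 49 mL/min → bracket 20–79 mL/min.
60% of 150 mg = 90 mg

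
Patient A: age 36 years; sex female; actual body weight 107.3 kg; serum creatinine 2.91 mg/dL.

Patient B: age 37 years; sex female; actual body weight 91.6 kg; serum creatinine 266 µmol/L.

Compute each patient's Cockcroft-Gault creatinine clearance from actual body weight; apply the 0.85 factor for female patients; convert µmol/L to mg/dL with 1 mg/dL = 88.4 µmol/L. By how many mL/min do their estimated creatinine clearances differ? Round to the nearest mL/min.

Patient A: CrCl = (140 − 36) × 107.3 / (72 × 2.91) × 0.85 = 11159.2 / 209.52 × 0.85 ≈ 45.3 mL/min
Patient B: SCr = 266 / 88.4 = 3.009 mg/dL
Patient B: CrCl = (140 − 37) × 91.6 / (72 × 3.009) × 0.85 = 9434.8 / 216.65 × 0.85 ≈ 37.0 mL/min
|45.3 − 37.0| = 8.3 mL/min

8 mL/min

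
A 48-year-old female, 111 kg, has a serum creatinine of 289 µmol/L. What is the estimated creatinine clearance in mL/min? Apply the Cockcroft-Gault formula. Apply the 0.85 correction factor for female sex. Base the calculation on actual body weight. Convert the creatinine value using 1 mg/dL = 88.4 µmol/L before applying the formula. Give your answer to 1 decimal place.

36.9 mL/min

SCr = 289 / 88.4 = 3.269 mg/dL
CrCl = (140 − 48) × 111 / (72 × 3.269) × 0.85 = 10212.0 / 235.37 × 0.85 ≈ 36.9 mL/min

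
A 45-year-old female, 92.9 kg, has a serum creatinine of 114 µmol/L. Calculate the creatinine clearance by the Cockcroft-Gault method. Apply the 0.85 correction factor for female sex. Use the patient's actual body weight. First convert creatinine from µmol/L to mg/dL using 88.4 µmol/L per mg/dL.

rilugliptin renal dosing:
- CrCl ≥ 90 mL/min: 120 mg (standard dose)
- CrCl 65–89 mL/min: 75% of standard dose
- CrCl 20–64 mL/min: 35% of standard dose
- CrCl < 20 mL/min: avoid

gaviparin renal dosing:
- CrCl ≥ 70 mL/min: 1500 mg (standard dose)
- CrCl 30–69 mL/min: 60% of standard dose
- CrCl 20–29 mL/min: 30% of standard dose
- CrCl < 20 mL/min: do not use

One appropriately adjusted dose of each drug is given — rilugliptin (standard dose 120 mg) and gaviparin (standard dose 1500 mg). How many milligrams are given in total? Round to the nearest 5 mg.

SCr = 114 / 88.4 = 1.29 mg/dL
CrCl = (140 − 45) × 92.9 / (72 × 1.29) × 0.85 = 8825.5 / 92.88 × 0.85 ≈ 80.8 mL/min
CrCl ≈ 81 mL/min.
rilugliptin: 65–89 mL/min → 75% of 120 mg = 90 mg.
gaviparin: ≥ 70 mL/min → 100% of 1500 mg = 1500 mg.
Total = 90 + 1500 = 1590 mg.

1590 mg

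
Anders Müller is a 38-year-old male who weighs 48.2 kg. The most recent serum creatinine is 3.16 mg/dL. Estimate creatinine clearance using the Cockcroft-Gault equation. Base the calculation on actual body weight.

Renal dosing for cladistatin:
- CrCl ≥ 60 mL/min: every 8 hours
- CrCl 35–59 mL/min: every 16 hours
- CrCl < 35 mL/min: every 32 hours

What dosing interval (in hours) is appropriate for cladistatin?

every 32 hours

CrCl = (140 − 38) × 48.2 / (72 × 3.16) = 4916.4 / 227.52 ≈ 21.6 mL/min
CrCl ≈ 22 mL/min → bracket < 35 mL/min → every 32 hours.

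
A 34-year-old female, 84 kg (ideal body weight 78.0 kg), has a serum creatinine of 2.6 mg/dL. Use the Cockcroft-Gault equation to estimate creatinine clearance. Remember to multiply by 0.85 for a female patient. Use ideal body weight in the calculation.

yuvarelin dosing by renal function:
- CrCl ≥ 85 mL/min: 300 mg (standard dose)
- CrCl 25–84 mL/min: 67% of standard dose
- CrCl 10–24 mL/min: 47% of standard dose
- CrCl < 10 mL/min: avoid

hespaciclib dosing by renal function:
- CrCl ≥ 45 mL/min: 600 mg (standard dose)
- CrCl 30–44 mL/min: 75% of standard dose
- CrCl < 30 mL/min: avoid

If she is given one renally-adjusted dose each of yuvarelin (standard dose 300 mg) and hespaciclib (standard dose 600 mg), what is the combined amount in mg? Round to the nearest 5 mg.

CrCl = (140 − 34) × 78 / (72 × 2.6) × 0.85 = 8268.0 / 187.20 × 0.85 ≈ 37.5 mL/min
CrCl ≈ 38 mL/min.
yuvarelin: 25–84 mL/min → 67% of 300 mg = 201 mg.
hespaciclib: 30–44 mL/min → 75% of 600 mg = 450 mg.
Total = 201 + 450 = 651 mg.

650 mg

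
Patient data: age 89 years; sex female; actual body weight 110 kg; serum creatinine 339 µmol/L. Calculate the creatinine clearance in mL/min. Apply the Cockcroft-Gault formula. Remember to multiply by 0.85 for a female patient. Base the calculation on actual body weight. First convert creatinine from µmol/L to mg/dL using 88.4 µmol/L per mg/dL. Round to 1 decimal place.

17.3 mL/min

SCr = 339 / 88.4 = 3.835 mg/dL
CrCl = (140 − 89) × 110 / (72 × 3.835) × 0.85 = 5610.0 / 276.12 × 0.85 ≈ 17.3 mL/min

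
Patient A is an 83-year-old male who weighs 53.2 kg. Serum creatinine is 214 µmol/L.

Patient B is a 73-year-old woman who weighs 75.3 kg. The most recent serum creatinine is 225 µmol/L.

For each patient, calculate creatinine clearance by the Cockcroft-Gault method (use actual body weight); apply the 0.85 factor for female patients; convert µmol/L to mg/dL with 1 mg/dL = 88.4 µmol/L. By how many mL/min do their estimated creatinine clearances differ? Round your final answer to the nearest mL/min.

6 mL/min

Patient A: SCr = 214 / 88.4 = 2.421 mg/dL
Patient A: CrCl = (140 − 83) × 53.2 / (72 × 2.421) = 3032.4 / 174.31 ≈ 17.4 mL/min
Patient B: SCr = 225 / 88.4 = 2.545 mg/dL
Patient B: CrCl = (140 − 73) × 75.3 / (72 × 2.545) × 0.85 = 5045.1 / 183.24 × 0.85 ≈ 23.4 mL/min
|17.4 − 23.4| = 6.0 mL/min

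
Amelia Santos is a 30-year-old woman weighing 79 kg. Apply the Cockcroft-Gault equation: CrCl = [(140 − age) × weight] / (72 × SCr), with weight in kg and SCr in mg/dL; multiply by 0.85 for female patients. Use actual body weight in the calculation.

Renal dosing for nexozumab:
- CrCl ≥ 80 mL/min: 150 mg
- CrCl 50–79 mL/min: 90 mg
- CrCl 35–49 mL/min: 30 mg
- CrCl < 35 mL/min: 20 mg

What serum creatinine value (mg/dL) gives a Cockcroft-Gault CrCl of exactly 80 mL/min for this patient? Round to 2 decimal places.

1.28 mg/dL

Standard dose requires CrCl ≥ 80 mL/min.
Set (140 − 30) × 79 × 0.85 / (72 × SCr) = 80
SCr = (140 − 30) × 79 × 0.85 / (72 × 80) = 1.282 mg/dL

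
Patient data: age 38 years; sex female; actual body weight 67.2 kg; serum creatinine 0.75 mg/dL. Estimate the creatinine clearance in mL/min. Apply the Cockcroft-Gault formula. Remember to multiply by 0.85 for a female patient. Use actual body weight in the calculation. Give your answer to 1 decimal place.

CrCl = (140 − 38) × 67.2 / (72 × 0.75) × 0.85 = 6854.4 / 54.00 × 0.85 ≈ 107.9 mL/min

107.9 mL/min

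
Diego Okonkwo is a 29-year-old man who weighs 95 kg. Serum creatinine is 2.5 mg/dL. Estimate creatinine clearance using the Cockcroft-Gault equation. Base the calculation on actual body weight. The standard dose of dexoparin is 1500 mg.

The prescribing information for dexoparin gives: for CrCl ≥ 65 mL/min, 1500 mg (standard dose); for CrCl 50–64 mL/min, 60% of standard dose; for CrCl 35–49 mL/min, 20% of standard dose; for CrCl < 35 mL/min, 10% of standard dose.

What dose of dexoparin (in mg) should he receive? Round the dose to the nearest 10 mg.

CrCl = (140 − 29) × 95 / (72 × 2.5) = 10545.0 / 180.00 ≈ 58.6 mL/min
CrCl ≈ 59 mL/min → bracket 50–64 mL/min.
60% of 1500 mg = 900 mg

900 mg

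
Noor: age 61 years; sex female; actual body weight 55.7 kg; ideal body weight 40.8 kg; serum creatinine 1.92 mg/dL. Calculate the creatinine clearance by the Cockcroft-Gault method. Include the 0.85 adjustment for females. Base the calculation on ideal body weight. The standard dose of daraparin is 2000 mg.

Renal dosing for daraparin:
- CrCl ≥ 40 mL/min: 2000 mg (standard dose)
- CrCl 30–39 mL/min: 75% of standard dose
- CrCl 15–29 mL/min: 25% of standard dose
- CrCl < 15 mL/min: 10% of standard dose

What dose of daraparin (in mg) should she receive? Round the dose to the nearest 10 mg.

500 mg

CrCl = (140 − 61) × 40.8 / (72 × 1.92) × 0.85 = 3223.2 / 138.24 × 0.85 ≈ 19.8 mL/min
CrCl ≈ 20 mL/min → bracket 15–29 mL/min.
25% of 2000 mg = 500 mg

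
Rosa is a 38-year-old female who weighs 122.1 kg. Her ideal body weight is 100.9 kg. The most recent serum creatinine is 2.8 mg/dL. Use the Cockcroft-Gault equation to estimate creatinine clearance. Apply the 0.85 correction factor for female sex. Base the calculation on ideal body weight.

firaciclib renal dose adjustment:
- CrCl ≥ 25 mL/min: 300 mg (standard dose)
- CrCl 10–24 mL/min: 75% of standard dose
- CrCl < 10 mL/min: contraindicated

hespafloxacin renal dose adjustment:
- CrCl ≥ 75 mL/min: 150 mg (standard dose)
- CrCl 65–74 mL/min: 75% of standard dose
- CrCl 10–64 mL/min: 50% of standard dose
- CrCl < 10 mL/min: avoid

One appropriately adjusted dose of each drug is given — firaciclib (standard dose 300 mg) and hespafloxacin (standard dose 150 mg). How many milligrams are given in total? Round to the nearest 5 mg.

375 mg

CrCl = (140 − 38) × 100.9 / (72 × 2.8) × 0.85 = 10291.8 / 201.60 × 0.85 ≈ 43.4 mL/min
CrCl ≈ 43 mL/min.
firaciclib: ≥ 25 mL/min → 100% of 300 mg = 300 mg.
hespafloxacin: 10–64 mL/min → 50% of 150 mg = 75 mg.
Total = 300 + 75 = 375 mg.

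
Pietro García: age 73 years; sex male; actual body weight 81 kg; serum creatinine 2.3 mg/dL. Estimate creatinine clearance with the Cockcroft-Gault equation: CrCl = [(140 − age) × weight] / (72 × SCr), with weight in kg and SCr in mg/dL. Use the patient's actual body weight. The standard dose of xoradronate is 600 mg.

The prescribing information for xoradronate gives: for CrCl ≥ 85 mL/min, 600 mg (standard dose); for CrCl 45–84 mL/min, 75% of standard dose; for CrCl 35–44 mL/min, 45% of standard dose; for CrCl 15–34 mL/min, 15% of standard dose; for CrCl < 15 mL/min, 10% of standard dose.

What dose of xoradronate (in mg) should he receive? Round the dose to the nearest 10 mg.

90 mg

CrCl = (140 − 73) × 81 / (72 × 2.3) = 5427.0 / 165.60 ≈ 32.8 mL/min
CrCl ≈ 33 mL/min → bracket 15–34 mL/min.
15% of 600 mg = 90 mg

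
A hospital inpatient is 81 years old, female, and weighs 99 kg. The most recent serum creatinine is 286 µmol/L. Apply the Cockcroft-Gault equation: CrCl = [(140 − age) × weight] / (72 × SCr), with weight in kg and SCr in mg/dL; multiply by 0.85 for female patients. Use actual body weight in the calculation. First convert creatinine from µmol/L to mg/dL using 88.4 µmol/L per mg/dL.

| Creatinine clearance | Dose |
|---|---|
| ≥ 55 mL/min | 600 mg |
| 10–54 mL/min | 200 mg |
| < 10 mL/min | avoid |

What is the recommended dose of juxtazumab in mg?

200 mg

SCr = 286 / 88.4 = 3.235 mg/dL
CrCl = (140 − 81) × 99 / (72 × 3.235) × 0.85 = 5841.0 / 232.92 × 0.85 ≈ 21.3 mL/min
CrCl ≈ 21 mL/min → bracket 10–54 mL/min.
Dose for this bracket: 200 mg.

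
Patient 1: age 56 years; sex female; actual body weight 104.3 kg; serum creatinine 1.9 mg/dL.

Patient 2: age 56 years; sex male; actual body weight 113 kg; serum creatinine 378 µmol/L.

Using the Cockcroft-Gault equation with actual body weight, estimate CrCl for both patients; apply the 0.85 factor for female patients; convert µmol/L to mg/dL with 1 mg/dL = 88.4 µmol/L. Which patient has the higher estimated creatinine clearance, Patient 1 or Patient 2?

Patient 1: CrCl = (140 − 56) × 104.3 / (72 × 1.9) × 0.85 = 8761.2 / 136.80 × 0.85 ≈ 54.4 mL/min
Patient 2: SCr = 378 / 88.4 = 4.276 mg/dL
Patient 2: CrCl = (140 − 56) × 113 / (72 × 4.276) = 9492.0 / 307.87 ≈ 30.8 mL/min
54.4 vs 30.8 mL/min → Patient 1 is higher.

Patient 1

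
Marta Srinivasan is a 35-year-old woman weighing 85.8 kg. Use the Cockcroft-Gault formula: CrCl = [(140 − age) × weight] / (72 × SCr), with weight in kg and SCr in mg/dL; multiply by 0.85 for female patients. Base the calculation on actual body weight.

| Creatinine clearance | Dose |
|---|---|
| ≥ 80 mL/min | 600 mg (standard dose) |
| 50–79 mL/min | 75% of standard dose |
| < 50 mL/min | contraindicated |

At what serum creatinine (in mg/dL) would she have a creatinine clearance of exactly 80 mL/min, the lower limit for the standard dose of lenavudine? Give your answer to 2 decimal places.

1.33 mg/dL

Standard dose requires CrCl ≥ 80 mL/min.
Set (140 − 35) × 85.8 × 0.85 / (72 × SCr) = 80
SCr = (140 − 35) × 85.8 × 0.85 / (72 × 80) = 1.329 mg/dL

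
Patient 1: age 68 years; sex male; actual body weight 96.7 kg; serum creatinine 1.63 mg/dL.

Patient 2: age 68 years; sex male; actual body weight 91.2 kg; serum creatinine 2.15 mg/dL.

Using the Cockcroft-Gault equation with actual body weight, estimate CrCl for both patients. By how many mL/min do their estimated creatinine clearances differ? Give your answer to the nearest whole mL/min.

17 mL/min

Patient 1: CrCl = (140 − 68) × 96.7 / (72 × 1.63) = 6962.4 / 117.36 ≈ 59.3 mL/min
Patient 2: CrCl = (140 − 68) × 91.2 / (72 × 2.15) = 6566.4 / 154.80 ≈ 42.4 mL/min
|59.3 − 42.4| = 16.9 mL/min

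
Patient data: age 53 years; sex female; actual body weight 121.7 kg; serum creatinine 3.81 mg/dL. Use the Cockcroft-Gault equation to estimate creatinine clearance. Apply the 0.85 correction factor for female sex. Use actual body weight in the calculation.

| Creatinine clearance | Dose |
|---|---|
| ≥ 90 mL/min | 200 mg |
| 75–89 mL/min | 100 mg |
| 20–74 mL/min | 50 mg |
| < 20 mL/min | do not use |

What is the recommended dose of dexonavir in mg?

50 mg

CrCl = (140 − 53) × 121.7 / (72 × 3.81) × 0.85 = 10587.9 / 274.32 × 0.85 ≈ 32.8 mL/min
CrCl ≈ 33 mL/min → bracket 20–74 mL/min.
Dose for this bracket: 50 mg.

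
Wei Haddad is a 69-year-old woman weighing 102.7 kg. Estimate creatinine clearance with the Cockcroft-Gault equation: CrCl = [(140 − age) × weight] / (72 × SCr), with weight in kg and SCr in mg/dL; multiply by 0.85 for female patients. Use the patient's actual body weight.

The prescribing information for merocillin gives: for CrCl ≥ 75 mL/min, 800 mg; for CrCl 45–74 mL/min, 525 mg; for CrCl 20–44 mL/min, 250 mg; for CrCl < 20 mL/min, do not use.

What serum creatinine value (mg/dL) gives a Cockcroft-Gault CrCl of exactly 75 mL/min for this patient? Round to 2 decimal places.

1.15 mg/dL

Standard dose requires CrCl ≥ 75 mL/min.
Set (140 − 69) × 102.7 × 0.85 / (72 × SCr) = 75
SCr = (140 − 69) × 102.7 × 0.85 / (72 × 75) = 1.148 mg/dL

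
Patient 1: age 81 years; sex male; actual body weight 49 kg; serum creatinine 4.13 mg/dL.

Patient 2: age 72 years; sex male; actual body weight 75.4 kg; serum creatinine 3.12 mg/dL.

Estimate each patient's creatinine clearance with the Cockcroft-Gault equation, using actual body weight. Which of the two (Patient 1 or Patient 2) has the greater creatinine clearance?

Patient 1: CrCl = (140 − 81) × 49 / (72 × 4.13) = 2891.0 / 297.36 ≈ 9.7 mL/min
Patient 2: CrCl = (140 − 72) × 75.4 / (72 × 3.12) = 5127.2 / 224.64 ≈ 22.8 mL/min
9.7 vs 22.8 mL/min → Patient 2 is higher.

Patient 2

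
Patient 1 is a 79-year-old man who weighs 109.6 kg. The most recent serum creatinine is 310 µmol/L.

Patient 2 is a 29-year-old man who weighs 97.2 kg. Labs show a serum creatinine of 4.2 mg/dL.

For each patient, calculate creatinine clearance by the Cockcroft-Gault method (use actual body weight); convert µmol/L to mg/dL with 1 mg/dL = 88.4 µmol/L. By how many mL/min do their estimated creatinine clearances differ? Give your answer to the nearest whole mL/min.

9 mL/min

Patient 1: SCr = 310 / 88.4 = 3.507 mg/dL
Patient 1: CrCl = (140 − 79) × 109.6 / (72 × 3.507) = 6685.6 / 252.50 ≈ 26.5 mL/min
Patient 2: CrCl = (140 − 29) × 97.2 / (72 × 4.2) = 10789.2 / 302.40 ≈ 35.7 mL/min
|26.5 − 35.7| = 9.2 mL/min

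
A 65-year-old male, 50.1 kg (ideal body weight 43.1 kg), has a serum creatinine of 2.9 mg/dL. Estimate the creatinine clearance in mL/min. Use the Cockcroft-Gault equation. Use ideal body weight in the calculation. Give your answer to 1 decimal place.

CrCl = (140 − 65) × 43.1 / (72 × 2.9) = 3232.5 / 208.80 ≈ 15.5 mL/min

15.5 mL/min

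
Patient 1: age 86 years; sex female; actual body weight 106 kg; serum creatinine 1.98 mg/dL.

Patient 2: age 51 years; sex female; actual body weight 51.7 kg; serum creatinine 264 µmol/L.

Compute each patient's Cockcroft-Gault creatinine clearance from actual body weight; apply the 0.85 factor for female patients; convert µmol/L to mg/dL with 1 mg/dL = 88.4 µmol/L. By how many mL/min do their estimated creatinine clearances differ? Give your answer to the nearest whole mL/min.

Patient 1: CrCl = (140 − 86) × 106 / (72 × 1.98) × 0.85 = 5724.0 / 142.56 × 0.85 ≈ 34.1 mL/min
Patient 2: SCr = 264 / 88.4 = 2.986 mg/dL
Patient 2: CrCl = (140 − 51) × 51.7 / (72 × 2.986) × 0.85 = 4601.3 / 214.99 × 0.85 ≈ 18.2 mL/min
|34.1 − 18.2| = 15.9 mL/min

16 mL/min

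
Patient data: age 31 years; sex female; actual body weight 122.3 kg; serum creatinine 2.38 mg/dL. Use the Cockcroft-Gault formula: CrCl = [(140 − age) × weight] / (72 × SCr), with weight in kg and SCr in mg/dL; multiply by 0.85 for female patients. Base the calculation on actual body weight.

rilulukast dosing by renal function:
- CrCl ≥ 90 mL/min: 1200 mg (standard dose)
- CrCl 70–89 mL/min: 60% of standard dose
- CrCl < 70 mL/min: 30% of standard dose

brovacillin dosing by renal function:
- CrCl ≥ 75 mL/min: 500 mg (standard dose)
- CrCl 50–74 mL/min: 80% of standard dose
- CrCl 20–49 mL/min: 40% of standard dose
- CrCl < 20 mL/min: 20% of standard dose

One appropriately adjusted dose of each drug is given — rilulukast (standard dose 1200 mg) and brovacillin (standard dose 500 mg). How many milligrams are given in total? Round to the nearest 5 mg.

760 mg

CrCl = (140 − 31) × 122.3 / (72 × 2.38) × 0.85 = 13330.7 / 171.36 × 0.85 ≈ 66.1 mL/min
CrCl ≈ 66 mL/min.
rilulukast: < 70 mL/min → 30% of 1200 mg = 360 mg.
brovacillin: 50–74 mL/min → 80% of 500 mg = 400 mg.
Total = 360 + 400 = 760 mg.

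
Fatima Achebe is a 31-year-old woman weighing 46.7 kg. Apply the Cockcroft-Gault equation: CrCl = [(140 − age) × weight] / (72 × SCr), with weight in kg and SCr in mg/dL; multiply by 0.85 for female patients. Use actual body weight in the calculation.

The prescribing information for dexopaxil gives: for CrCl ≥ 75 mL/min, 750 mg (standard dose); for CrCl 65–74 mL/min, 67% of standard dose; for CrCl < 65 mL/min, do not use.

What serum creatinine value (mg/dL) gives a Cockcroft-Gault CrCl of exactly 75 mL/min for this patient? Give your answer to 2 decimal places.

Standard dose requires CrCl ≥ 75 mL/min.
Set (140 − 31) × 46.7 × 0.85 / (72 × SCr) = 75
SCr = (140 − 31) × 46.7 × 0.85 / (72 × 75) = 0.801 mg/dL

0.80 mg/dL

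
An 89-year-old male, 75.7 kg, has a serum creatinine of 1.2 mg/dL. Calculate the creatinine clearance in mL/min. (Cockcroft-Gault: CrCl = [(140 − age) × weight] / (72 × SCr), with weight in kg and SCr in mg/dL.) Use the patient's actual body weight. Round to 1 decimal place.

44.7 mL/min

CrCl = (140 − 89) × 75.7 / (72 × 1.2) = 3860.7 / 86.40 ≈ 44.7 mL/min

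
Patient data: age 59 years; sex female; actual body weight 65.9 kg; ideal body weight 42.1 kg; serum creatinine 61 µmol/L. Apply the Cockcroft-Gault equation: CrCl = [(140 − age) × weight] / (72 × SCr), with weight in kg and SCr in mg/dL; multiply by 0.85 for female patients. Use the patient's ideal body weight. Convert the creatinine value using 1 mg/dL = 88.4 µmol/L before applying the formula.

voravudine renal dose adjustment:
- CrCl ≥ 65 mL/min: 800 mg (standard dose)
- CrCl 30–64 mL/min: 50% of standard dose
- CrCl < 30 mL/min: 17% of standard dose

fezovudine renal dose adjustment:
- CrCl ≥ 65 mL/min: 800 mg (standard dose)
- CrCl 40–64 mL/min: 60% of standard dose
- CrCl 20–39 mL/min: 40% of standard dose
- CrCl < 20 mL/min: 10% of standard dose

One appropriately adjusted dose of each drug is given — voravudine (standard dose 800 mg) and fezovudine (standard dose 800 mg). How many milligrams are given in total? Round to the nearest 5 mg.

880 mg

SCr = 61 / 88.4 = 0.69 mg/dL
CrCl = (140 − 59) × 42.1 / (72 × 0.69) × 0.85 = 3410.1 / 49.68 × 0.85 ≈ 58.3 mL/min
CrCl ≈ 58 mL/min.
voravudine: 30–64 mL/min → 50% of 800 mg = 400 mg.
fezovudine: 40–64 mL/min → 60% of 800 mg = 480 mg.
Total = 400 + 480 = 880 mg.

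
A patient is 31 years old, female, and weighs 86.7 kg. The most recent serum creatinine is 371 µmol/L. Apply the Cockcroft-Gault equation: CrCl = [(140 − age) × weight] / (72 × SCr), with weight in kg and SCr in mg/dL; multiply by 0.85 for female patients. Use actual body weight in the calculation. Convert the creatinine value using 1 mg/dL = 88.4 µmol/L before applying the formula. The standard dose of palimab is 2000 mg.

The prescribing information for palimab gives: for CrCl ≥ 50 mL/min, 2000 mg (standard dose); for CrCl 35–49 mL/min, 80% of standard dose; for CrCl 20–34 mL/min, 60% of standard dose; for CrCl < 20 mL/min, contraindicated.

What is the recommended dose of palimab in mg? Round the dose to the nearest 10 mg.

1200 mg

SCr = 371 / 88.4 = 4.197 mg/dL
CrCl = (140 − 31) × 86.7 / (72 × 4.197) × 0.85 = 9450.3 / 302.18 × 0.85 ≈ 26.6 mL/min
CrCl ≈ 27 mL/min → bracket 20–34 mL/min.
60% of 2000 mg = 1200 mg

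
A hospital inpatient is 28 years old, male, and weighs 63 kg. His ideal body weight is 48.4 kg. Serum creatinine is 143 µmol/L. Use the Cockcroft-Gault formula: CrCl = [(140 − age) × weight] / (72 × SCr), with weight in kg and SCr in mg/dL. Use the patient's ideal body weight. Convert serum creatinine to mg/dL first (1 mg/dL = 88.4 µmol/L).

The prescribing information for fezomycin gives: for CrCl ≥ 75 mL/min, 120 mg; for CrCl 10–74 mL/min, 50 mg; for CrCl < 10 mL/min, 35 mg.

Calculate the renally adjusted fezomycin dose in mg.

SCr = 143 / 88.4 = 1.618 mg/dL
CrCl = (140 − 28) × 48.4 / (72 × 1.618) = 5420.8 / 116.50 ≈ 46.5 mL/min
CrCl ≈ 47 mL/min → bracket 10–74 mL/min.
Dose for this bracket: 50 mg.

50 mg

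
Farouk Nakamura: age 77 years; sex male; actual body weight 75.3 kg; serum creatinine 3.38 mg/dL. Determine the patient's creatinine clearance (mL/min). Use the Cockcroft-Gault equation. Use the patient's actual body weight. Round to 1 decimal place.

CrCl = (140 − 77) × 75.3 / (72 × 3.38) = 4743.9 / 243.36 ≈ 19.5 mL/min

19.5 mL/min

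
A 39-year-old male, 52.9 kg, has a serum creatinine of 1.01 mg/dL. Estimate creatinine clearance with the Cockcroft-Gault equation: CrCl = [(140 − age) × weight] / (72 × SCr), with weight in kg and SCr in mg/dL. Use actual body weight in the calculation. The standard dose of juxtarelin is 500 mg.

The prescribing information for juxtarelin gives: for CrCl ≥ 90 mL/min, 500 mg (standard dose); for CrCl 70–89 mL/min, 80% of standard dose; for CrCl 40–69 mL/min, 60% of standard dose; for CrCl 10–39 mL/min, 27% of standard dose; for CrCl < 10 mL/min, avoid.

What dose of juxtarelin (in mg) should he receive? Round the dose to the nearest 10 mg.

400 mg

CrCl = (140 − 39) × 52.9 / (72 × 1.01) = 5342.9 / 72.72 ≈ 73.5 mL/min
CrCl ≈ 73 mL/min → bracket 70–89 mL/min.
80% of 500 mg = 400 mg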